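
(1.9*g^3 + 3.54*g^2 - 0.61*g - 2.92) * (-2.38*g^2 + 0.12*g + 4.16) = -4.522*g^5 - 8.1972*g^4 + 9.7806*g^3 + 21.6028*g^2 - 2.888*g - 12.1472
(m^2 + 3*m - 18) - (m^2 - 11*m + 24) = 14*m - 42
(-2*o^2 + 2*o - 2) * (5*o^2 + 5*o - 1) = -10*o^4 + 2*o^2 - 12*o + 2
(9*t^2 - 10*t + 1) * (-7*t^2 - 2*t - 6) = -63*t^4 + 52*t^3 - 41*t^2 + 58*t - 6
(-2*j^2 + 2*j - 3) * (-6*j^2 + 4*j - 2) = 12*j^4 - 20*j^3 + 30*j^2 - 16*j + 6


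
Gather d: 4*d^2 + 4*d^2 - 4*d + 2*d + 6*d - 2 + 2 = 8*d^2 + 4*d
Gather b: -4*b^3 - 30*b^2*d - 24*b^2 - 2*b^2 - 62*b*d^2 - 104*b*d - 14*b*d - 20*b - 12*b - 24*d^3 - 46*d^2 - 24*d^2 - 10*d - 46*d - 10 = -4*b^3 + b^2*(-30*d - 26) + b*(-62*d^2 - 118*d - 32) - 24*d^3 - 70*d^2 - 56*d - 10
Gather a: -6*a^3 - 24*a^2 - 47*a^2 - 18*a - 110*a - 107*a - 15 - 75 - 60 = -6*a^3 - 71*a^2 - 235*a - 150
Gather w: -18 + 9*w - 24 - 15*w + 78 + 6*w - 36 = 0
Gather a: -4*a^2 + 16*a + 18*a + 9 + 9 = -4*a^2 + 34*a + 18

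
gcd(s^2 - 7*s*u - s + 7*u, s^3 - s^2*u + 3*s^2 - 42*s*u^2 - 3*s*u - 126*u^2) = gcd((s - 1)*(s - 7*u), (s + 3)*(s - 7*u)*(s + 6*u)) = s - 7*u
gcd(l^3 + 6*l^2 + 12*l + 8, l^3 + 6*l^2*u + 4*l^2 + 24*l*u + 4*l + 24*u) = l^2 + 4*l + 4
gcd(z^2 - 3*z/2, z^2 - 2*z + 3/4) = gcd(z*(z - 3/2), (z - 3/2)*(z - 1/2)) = z - 3/2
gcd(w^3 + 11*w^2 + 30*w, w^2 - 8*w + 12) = 1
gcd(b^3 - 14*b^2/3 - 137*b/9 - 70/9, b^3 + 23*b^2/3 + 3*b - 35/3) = b + 5/3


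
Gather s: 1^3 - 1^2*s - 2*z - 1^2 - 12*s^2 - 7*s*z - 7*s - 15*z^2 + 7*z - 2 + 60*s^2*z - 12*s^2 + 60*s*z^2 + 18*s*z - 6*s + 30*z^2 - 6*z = s^2*(60*z - 24) + s*(60*z^2 + 11*z - 14) + 15*z^2 - z - 2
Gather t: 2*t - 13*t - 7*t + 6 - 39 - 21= -18*t - 54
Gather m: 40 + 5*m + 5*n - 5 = 5*m + 5*n + 35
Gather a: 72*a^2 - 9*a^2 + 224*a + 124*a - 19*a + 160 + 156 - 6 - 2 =63*a^2 + 329*a + 308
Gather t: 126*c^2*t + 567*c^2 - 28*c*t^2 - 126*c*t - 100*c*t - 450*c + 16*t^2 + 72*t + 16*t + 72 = 567*c^2 - 450*c + t^2*(16 - 28*c) + t*(126*c^2 - 226*c + 88) + 72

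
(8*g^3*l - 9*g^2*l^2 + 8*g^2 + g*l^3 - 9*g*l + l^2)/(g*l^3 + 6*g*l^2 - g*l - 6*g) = (8*g^3*l - 9*g^2*l^2 + 8*g^2 + g*l^3 - 9*g*l + l^2)/(g*(l^3 + 6*l^2 - l - 6))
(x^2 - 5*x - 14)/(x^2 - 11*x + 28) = (x + 2)/(x - 4)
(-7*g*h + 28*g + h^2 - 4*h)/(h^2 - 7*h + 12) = (-7*g + h)/(h - 3)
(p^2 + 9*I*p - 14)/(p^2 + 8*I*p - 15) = (p^2 + 9*I*p - 14)/(p^2 + 8*I*p - 15)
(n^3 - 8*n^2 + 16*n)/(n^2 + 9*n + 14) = n*(n^2 - 8*n + 16)/(n^2 + 9*n + 14)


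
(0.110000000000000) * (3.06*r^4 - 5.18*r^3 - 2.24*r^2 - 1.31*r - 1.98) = 0.3366*r^4 - 0.5698*r^3 - 0.2464*r^2 - 0.1441*r - 0.2178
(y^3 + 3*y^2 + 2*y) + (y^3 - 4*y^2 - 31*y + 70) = 2*y^3 - y^2 - 29*y + 70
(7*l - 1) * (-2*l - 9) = -14*l^2 - 61*l + 9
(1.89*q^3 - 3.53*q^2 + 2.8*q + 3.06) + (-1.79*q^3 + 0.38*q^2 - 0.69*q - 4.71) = 0.0999999999999999*q^3 - 3.15*q^2 + 2.11*q - 1.65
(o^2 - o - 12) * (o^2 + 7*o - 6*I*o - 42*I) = o^4 + 6*o^3 - 6*I*o^3 - 19*o^2 - 36*I*o^2 - 84*o + 114*I*o + 504*I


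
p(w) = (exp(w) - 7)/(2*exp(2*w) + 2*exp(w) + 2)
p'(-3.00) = 0.20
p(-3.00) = -3.30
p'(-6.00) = 0.01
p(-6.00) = -3.49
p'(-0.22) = 1.25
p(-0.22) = -1.27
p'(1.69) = 0.12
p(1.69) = -0.02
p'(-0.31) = 1.26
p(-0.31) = -1.38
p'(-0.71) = 1.20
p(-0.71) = -1.88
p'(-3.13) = 0.17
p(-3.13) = -3.33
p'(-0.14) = 1.22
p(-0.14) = -1.17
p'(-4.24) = 0.06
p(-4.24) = -3.44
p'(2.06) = 0.04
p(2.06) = 0.01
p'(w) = (exp(w) - 7)*(-4*exp(2*w) - 2*exp(w))/(2*exp(2*w) + 2*exp(w) + 2)^2 + exp(w)/(2*exp(2*w) + 2*exp(w) + 2) = (-(exp(w) - 7)*(2*exp(w) + 1) + exp(2*w) + exp(w) + 1)*exp(w)/(2*(exp(2*w) + exp(w) + 1)^2)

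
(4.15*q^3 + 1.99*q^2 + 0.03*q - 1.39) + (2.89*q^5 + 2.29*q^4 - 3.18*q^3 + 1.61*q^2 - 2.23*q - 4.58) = 2.89*q^5 + 2.29*q^4 + 0.97*q^3 + 3.6*q^2 - 2.2*q - 5.97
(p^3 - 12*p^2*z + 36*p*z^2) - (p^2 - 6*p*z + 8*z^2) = p^3 - 12*p^2*z - p^2 + 36*p*z^2 + 6*p*z - 8*z^2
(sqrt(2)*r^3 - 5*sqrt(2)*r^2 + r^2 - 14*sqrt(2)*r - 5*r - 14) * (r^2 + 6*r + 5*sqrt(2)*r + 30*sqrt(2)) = sqrt(2)*r^5 + sqrt(2)*r^4 + 11*r^4 - 39*sqrt(2)*r^3 + 11*r^3 - 484*r^2 - 79*sqrt(2)*r^2 - 924*r - 220*sqrt(2)*r - 420*sqrt(2)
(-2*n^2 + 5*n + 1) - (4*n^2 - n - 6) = -6*n^2 + 6*n + 7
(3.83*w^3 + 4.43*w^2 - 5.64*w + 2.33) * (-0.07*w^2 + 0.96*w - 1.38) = -0.2681*w^5 + 3.3667*w^4 - 0.6378*w^3 - 11.6909*w^2 + 10.02*w - 3.2154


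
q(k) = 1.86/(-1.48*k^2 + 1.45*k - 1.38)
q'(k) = 1.86*(2.96*k - 1.45)/(-1.48*k^2 + 1.45*k - 1.38)^2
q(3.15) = -0.16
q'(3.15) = 0.11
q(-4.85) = -0.04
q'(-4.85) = -0.02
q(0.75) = -1.65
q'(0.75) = 1.13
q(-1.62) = -0.24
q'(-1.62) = -0.20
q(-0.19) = -1.09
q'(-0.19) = -1.28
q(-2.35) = -0.14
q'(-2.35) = -0.09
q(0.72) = -1.69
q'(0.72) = 1.04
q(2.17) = -0.36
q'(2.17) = 0.34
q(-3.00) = -0.10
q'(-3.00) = -0.05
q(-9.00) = -0.01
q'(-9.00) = -0.00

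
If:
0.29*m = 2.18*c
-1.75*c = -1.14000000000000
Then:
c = 0.65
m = 4.90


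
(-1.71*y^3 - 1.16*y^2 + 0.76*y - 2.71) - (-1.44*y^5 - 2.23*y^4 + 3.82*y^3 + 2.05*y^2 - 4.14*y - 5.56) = 1.44*y^5 + 2.23*y^4 - 5.53*y^3 - 3.21*y^2 + 4.9*y + 2.85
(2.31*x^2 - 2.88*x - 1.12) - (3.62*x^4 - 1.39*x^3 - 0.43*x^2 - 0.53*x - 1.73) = -3.62*x^4 + 1.39*x^3 + 2.74*x^2 - 2.35*x + 0.61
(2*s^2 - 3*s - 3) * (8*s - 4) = 16*s^3 - 32*s^2 - 12*s + 12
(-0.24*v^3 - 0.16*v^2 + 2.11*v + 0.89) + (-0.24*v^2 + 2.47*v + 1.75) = -0.24*v^3 - 0.4*v^2 + 4.58*v + 2.64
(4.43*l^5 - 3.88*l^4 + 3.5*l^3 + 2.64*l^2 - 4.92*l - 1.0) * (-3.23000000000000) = -14.3089*l^5 + 12.5324*l^4 - 11.305*l^3 - 8.5272*l^2 + 15.8916*l + 3.23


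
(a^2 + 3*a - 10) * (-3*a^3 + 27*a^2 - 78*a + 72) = -3*a^5 + 18*a^4 + 33*a^3 - 432*a^2 + 996*a - 720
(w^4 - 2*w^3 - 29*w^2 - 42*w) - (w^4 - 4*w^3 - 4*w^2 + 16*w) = 2*w^3 - 25*w^2 - 58*w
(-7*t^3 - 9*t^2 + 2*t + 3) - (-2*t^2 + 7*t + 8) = -7*t^3 - 7*t^2 - 5*t - 5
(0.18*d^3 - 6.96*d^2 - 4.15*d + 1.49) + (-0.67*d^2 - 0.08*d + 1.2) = 0.18*d^3 - 7.63*d^2 - 4.23*d + 2.69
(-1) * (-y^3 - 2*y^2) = y^3 + 2*y^2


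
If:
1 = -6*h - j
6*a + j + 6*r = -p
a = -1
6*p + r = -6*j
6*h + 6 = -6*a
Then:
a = -1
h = 0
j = -1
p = 29/35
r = 36/35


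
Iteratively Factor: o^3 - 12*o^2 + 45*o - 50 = (o - 5)*(o^2 - 7*o + 10) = (o - 5)^2*(o - 2)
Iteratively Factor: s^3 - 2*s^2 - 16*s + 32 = (s - 2)*(s^2 - 16) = (s - 2)*(s + 4)*(s - 4)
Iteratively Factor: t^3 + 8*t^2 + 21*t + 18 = (t + 3)*(t^2 + 5*t + 6) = (t + 2)*(t + 3)*(t + 3)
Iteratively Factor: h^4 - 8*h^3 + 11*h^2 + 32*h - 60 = (h - 5)*(h^3 - 3*h^2 - 4*h + 12) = (h - 5)*(h - 3)*(h^2 - 4) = (h - 5)*(h - 3)*(h + 2)*(h - 2)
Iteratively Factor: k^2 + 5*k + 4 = (k + 1)*(k + 4)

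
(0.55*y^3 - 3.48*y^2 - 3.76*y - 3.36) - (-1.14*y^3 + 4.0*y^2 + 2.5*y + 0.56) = 1.69*y^3 - 7.48*y^2 - 6.26*y - 3.92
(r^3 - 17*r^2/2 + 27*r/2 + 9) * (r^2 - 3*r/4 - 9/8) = r^5 - 37*r^4/4 + 75*r^3/4 + 135*r^2/16 - 351*r/16 - 81/8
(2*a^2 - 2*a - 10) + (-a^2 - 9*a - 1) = a^2 - 11*a - 11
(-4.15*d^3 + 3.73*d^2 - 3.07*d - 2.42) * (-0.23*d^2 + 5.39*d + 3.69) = 0.9545*d^5 - 23.2264*d^4 + 5.4973*d^3 - 2.227*d^2 - 24.3721*d - 8.9298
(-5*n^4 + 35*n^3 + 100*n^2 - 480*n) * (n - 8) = -5*n^5 + 75*n^4 - 180*n^3 - 1280*n^2 + 3840*n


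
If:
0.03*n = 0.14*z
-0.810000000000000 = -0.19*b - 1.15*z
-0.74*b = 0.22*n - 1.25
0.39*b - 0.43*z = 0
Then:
No Solution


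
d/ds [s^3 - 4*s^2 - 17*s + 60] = 3*s^2 - 8*s - 17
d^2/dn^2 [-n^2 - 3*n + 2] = -2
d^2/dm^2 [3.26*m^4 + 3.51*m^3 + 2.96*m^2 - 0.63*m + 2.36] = 39.12*m^2 + 21.06*m + 5.92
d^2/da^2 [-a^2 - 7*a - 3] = -2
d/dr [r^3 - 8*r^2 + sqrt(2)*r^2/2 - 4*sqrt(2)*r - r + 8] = 3*r^2 - 16*r + sqrt(2)*r - 4*sqrt(2) - 1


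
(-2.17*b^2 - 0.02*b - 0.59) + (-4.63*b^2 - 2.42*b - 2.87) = -6.8*b^2 - 2.44*b - 3.46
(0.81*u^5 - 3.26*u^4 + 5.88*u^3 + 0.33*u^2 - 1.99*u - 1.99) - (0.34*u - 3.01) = 0.81*u^5 - 3.26*u^4 + 5.88*u^3 + 0.33*u^2 - 2.33*u + 1.02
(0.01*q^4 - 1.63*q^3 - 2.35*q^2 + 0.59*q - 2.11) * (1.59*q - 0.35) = 0.0159*q^5 - 2.5952*q^4 - 3.166*q^3 + 1.7606*q^2 - 3.5614*q + 0.7385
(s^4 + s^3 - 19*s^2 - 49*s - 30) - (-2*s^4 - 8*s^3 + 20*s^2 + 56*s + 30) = 3*s^4 + 9*s^3 - 39*s^2 - 105*s - 60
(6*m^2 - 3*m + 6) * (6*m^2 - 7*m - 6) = 36*m^4 - 60*m^3 + 21*m^2 - 24*m - 36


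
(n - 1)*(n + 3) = n^2 + 2*n - 3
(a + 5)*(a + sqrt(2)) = a^2 + sqrt(2)*a + 5*a + 5*sqrt(2)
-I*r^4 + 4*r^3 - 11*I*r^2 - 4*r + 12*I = (r + 1)*(r - 2*I)*(r + 6*I)*(-I*r + I)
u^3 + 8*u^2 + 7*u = u*(u + 1)*(u + 7)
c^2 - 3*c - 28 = (c - 7)*(c + 4)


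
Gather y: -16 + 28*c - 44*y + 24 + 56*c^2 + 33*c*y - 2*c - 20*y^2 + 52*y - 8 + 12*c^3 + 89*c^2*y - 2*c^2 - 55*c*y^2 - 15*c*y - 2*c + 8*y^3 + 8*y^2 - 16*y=12*c^3 + 54*c^2 + 24*c + 8*y^3 + y^2*(-55*c - 12) + y*(89*c^2 + 18*c - 8)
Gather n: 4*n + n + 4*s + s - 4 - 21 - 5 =5*n + 5*s - 30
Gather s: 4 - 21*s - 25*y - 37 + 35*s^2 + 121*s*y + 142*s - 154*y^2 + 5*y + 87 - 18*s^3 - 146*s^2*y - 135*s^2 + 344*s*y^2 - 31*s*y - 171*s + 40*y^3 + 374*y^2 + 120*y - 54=-18*s^3 + s^2*(-146*y - 100) + s*(344*y^2 + 90*y - 50) + 40*y^3 + 220*y^2 + 100*y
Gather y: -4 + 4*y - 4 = 4*y - 8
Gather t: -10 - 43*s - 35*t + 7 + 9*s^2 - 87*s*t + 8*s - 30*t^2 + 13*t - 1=9*s^2 - 35*s - 30*t^2 + t*(-87*s - 22) - 4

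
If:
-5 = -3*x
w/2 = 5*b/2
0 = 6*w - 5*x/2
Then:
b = 5/36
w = 25/36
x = 5/3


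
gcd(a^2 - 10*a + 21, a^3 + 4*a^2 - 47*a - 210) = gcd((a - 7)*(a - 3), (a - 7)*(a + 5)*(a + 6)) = a - 7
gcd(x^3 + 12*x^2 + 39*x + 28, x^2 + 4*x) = x + 4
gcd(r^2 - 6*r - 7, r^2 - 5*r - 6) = r + 1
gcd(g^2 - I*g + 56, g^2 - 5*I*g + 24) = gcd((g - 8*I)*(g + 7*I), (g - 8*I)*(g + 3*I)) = g - 8*I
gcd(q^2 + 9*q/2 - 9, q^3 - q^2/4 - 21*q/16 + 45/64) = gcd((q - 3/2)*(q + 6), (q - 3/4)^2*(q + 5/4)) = 1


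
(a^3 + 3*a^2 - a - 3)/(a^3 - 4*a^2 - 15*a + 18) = (a + 1)/(a - 6)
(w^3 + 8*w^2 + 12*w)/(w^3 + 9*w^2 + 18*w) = (w + 2)/(w + 3)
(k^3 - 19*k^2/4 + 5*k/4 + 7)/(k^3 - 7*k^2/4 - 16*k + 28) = (k + 1)/(k + 4)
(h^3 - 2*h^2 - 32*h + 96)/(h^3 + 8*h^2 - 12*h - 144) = (h - 4)/(h + 6)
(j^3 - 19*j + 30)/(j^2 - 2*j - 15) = (-j^3 + 19*j - 30)/(-j^2 + 2*j + 15)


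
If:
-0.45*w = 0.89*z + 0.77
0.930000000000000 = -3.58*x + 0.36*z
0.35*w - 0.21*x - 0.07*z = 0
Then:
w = -0.34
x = -0.33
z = -0.69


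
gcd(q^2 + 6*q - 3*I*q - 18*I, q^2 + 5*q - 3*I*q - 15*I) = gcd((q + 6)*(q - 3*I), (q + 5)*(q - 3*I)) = q - 3*I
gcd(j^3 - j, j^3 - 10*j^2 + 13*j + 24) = j + 1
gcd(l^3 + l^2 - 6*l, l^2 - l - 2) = l - 2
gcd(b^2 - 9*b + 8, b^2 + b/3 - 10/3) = 1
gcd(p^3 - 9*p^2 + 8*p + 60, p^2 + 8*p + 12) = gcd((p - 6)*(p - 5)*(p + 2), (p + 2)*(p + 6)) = p + 2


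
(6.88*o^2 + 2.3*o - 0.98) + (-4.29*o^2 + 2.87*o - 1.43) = 2.59*o^2 + 5.17*o - 2.41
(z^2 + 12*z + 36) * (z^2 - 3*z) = z^4 + 9*z^3 - 108*z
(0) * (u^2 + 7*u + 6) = 0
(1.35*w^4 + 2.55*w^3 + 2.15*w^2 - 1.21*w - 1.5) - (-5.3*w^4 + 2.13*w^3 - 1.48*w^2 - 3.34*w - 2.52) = 6.65*w^4 + 0.42*w^3 + 3.63*w^2 + 2.13*w + 1.02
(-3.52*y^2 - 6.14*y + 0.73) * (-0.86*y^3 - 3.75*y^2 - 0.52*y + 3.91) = 3.0272*y^5 + 18.4804*y^4 + 24.2276*y^3 - 13.3079*y^2 - 24.387*y + 2.8543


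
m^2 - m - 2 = (m - 2)*(m + 1)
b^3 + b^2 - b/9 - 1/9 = (b - 1/3)*(b + 1/3)*(b + 1)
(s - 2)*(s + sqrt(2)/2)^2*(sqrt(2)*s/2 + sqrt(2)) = sqrt(2)*s^4/2 + s^3 - 7*sqrt(2)*s^2/4 - 4*s - sqrt(2)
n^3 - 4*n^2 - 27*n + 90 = (n - 6)*(n - 3)*(n + 5)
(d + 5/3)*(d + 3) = d^2 + 14*d/3 + 5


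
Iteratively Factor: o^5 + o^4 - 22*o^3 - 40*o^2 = (o)*(o^4 + o^3 - 22*o^2 - 40*o) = o*(o + 4)*(o^3 - 3*o^2 - 10*o) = o*(o + 2)*(o + 4)*(o^2 - 5*o) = o*(o - 5)*(o + 2)*(o + 4)*(o)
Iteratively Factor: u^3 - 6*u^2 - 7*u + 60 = (u - 4)*(u^2 - 2*u - 15) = (u - 5)*(u - 4)*(u + 3)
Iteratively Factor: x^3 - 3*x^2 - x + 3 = (x - 3)*(x^2 - 1) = (x - 3)*(x - 1)*(x + 1)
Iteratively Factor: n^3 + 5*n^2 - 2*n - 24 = (n + 3)*(n^2 + 2*n - 8) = (n - 2)*(n + 3)*(n + 4)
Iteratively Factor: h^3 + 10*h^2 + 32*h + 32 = (h + 2)*(h^2 + 8*h + 16) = (h + 2)*(h + 4)*(h + 4)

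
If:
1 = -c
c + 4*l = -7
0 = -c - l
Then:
No Solution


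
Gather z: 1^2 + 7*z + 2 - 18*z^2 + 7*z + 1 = -18*z^2 + 14*z + 4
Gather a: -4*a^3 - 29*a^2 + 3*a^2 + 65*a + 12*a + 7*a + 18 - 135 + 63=-4*a^3 - 26*a^2 + 84*a - 54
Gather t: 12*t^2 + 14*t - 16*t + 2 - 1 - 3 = 12*t^2 - 2*t - 2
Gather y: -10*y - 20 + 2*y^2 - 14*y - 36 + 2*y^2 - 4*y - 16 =4*y^2 - 28*y - 72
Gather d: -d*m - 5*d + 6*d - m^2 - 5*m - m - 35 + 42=d*(1 - m) - m^2 - 6*m + 7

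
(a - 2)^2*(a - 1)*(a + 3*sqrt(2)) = a^4 - 5*a^3 + 3*sqrt(2)*a^3 - 15*sqrt(2)*a^2 + 8*a^2 - 4*a + 24*sqrt(2)*a - 12*sqrt(2)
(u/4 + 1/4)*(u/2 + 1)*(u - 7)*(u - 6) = u^4/8 - 5*u^3/4 + 5*u^2/8 + 25*u/2 + 21/2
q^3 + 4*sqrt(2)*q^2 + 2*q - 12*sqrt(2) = (q - sqrt(2))*(q + 2*sqrt(2))*(q + 3*sqrt(2))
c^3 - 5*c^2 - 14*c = c*(c - 7)*(c + 2)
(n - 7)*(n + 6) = n^2 - n - 42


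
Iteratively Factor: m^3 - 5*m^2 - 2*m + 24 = (m - 4)*(m^2 - m - 6) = (m - 4)*(m + 2)*(m - 3)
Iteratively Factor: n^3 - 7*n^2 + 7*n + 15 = (n + 1)*(n^2 - 8*n + 15) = (n - 5)*(n + 1)*(n - 3)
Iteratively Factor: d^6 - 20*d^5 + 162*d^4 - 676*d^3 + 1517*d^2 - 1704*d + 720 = (d - 4)*(d^5 - 16*d^4 + 98*d^3 - 284*d^2 + 381*d - 180) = (d - 4)*(d - 1)*(d^4 - 15*d^3 + 83*d^2 - 201*d + 180) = (d - 4)^2*(d - 1)*(d^3 - 11*d^2 + 39*d - 45) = (d - 5)*(d - 4)^2*(d - 1)*(d^2 - 6*d + 9) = (d - 5)*(d - 4)^2*(d - 3)*(d - 1)*(d - 3)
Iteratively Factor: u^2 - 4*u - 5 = (u - 5)*(u + 1)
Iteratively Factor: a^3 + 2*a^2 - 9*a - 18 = (a + 3)*(a^2 - a - 6) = (a - 3)*(a + 3)*(a + 2)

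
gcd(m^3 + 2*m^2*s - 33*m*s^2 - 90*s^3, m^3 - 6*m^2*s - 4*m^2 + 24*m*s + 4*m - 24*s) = -m + 6*s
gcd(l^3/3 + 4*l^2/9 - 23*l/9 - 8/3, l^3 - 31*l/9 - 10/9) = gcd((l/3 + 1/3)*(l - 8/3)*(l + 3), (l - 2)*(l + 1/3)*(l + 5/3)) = 1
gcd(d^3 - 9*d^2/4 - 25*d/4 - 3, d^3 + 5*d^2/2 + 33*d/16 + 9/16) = d^2 + 7*d/4 + 3/4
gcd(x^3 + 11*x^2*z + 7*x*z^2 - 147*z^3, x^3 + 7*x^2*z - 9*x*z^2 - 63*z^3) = x^2 + 4*x*z - 21*z^2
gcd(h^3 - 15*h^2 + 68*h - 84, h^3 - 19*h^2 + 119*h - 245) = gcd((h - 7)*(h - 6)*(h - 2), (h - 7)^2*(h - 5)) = h - 7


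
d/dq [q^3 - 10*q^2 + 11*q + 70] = 3*q^2 - 20*q + 11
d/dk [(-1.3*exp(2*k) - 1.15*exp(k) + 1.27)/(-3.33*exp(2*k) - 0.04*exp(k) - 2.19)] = (-3.7775*exp(2*k) + 14.1522*exp(k) + 2.5693)*exp(k)/(11.0889*exp(4*k) + 0.2664*exp(3*k) + 14.587*exp(2*k) + 0.1752*exp(k) + 4.7961)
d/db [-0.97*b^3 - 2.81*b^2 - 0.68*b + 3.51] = -2.91*b^2 - 5.62*b - 0.68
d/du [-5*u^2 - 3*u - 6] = -10*u - 3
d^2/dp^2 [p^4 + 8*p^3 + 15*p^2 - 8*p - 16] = 12*p^2 + 48*p + 30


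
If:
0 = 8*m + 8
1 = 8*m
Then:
No Solution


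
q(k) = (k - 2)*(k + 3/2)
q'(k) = 2*k - 1/2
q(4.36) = 13.83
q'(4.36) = 8.22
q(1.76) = -0.78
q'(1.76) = 3.02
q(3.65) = 8.50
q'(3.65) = 6.80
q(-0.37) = -2.68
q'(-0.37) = -1.24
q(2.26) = 0.98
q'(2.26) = 4.02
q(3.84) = 9.83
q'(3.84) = 7.18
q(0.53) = -2.98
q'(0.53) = 0.56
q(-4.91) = 23.56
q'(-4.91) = -10.32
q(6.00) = 30.00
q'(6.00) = 11.50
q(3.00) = 4.50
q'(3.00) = 5.50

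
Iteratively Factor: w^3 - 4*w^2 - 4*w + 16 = (w + 2)*(w^2 - 6*w + 8) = (w - 4)*(w + 2)*(w - 2)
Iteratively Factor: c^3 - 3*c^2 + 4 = (c - 2)*(c^2 - c - 2) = (c - 2)*(c + 1)*(c - 2)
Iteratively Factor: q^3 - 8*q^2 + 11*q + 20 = (q - 4)*(q^2 - 4*q - 5) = (q - 5)*(q - 4)*(q + 1)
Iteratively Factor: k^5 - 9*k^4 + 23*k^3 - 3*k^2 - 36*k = (k)*(k^4 - 9*k^3 + 23*k^2 - 3*k - 36) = k*(k - 3)*(k^3 - 6*k^2 + 5*k + 12) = k*(k - 3)^2*(k^2 - 3*k - 4) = k*(k - 3)^2*(k + 1)*(k - 4)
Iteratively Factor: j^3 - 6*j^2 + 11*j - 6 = (j - 3)*(j^2 - 3*j + 2) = (j - 3)*(j - 1)*(j - 2)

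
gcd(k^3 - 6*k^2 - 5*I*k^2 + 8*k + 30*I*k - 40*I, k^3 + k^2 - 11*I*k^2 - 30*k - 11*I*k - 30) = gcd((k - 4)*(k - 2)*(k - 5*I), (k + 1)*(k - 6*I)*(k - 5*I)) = k - 5*I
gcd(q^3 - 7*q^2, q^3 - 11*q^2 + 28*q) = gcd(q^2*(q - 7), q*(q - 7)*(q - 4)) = q^2 - 7*q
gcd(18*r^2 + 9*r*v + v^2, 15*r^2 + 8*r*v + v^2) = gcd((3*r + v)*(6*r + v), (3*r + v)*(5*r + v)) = 3*r + v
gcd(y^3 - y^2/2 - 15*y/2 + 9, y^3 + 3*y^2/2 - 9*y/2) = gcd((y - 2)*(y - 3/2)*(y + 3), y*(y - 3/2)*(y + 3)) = y^2 + 3*y/2 - 9/2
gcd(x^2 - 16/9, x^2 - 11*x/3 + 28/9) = x - 4/3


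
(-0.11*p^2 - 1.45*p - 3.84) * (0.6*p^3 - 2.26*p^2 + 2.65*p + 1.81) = -0.066*p^5 - 0.6214*p^4 + 0.6815*p^3 + 4.6368*p^2 - 12.8005*p - 6.9504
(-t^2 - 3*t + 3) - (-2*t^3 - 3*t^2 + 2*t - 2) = 2*t^3 + 2*t^2 - 5*t + 5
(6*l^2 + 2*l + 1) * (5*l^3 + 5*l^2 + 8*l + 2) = 30*l^5 + 40*l^4 + 63*l^3 + 33*l^2 + 12*l + 2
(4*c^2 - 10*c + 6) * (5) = 20*c^2 - 50*c + 30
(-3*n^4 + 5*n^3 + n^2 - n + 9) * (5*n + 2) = -15*n^5 + 19*n^4 + 15*n^3 - 3*n^2 + 43*n + 18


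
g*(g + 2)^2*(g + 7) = g^4 + 11*g^3 + 32*g^2 + 28*g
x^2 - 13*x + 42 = (x - 7)*(x - 6)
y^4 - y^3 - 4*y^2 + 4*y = y*(y - 2)*(y - 1)*(y + 2)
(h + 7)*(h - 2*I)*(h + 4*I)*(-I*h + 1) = -I*h^4 + 3*h^3 - 7*I*h^3 + 21*h^2 - 6*I*h^2 + 8*h - 42*I*h + 56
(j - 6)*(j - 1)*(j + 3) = j^3 - 4*j^2 - 15*j + 18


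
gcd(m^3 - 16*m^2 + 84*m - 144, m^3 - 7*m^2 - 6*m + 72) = m^2 - 10*m + 24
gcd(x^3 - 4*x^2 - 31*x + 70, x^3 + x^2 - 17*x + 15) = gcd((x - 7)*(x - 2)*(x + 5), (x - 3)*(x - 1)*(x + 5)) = x + 5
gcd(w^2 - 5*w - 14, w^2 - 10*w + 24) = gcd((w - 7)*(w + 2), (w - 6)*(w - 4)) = 1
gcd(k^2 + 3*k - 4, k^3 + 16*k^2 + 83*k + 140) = k + 4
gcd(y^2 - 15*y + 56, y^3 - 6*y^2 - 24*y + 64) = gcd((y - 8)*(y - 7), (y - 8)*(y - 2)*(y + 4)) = y - 8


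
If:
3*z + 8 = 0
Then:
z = -8/3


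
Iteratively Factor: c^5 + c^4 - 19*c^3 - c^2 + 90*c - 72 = (c + 3)*(c^4 - 2*c^3 - 13*c^2 + 38*c - 24) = (c + 3)*(c + 4)*(c^3 - 6*c^2 + 11*c - 6) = (c - 3)*(c + 3)*(c + 4)*(c^2 - 3*c + 2) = (c - 3)*(c - 2)*(c + 3)*(c + 4)*(c - 1)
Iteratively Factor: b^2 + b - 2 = (b - 1)*(b + 2)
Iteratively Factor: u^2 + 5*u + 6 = (u + 3)*(u + 2)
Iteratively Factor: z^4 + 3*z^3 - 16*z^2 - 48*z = (z - 4)*(z^3 + 7*z^2 + 12*z) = z*(z - 4)*(z^2 + 7*z + 12) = z*(z - 4)*(z + 3)*(z + 4)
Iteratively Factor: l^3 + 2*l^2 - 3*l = (l - 1)*(l^2 + 3*l) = l*(l - 1)*(l + 3)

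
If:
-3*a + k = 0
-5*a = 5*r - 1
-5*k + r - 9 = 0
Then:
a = -11/20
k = -33/20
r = 3/4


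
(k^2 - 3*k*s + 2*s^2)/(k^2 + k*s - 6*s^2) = (k - s)/(k + 3*s)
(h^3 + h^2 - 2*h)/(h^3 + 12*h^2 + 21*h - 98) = h*(h^2 + h - 2)/(h^3 + 12*h^2 + 21*h - 98)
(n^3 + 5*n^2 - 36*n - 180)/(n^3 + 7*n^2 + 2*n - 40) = (n^2 - 36)/(n^2 + 2*n - 8)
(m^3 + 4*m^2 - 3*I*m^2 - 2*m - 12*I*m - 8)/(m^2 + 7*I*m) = (m^3 + m^2*(4 - 3*I) - 2*m*(1 + 6*I) - 8)/(m*(m + 7*I))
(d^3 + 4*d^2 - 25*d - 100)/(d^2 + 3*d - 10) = (d^2 - d - 20)/(d - 2)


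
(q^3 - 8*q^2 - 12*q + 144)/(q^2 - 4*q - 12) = (q^2 - 2*q - 24)/(q + 2)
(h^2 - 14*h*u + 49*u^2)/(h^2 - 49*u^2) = (h - 7*u)/(h + 7*u)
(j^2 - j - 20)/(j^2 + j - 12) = (j - 5)/(j - 3)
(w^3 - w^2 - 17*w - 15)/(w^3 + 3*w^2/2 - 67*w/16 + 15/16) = 16*(w^2 - 4*w - 5)/(16*w^2 - 24*w + 5)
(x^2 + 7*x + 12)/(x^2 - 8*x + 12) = (x^2 + 7*x + 12)/(x^2 - 8*x + 12)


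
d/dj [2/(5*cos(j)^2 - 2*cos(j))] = 4*(-sin(j)/cos(j)^2 + 5*tan(j))/(5*cos(j) - 2)^2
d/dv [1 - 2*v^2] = -4*v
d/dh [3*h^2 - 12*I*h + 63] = 6*h - 12*I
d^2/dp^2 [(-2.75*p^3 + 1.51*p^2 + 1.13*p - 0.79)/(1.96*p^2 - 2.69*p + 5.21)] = (-1.4210854715202e-14*p^5 + 40.9699139999999*p^3 + 120.51957*p^2 - 492.121122*p + 118.350146)/(7.529536*p^6 - 31.001712*p^5 + 102.592476*p^4 - 184.280333*p^3 + 272.707551*p^2 - 219.052887*p + 141.420761)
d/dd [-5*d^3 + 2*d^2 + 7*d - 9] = -15*d^2 + 4*d + 7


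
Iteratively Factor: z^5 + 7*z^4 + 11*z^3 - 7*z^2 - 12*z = (z + 1)*(z^4 + 6*z^3 + 5*z^2 - 12*z) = z*(z + 1)*(z^3 + 6*z^2 + 5*z - 12) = z*(z - 1)*(z + 1)*(z^2 + 7*z + 12) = z*(z - 1)*(z + 1)*(z + 3)*(z + 4)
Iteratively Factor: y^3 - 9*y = (y - 3)*(y^2 + 3*y) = y*(y - 3)*(y + 3)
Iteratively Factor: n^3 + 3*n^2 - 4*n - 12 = (n + 3)*(n^2 - 4) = (n + 2)*(n + 3)*(n - 2)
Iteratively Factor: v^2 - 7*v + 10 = (v - 5)*(v - 2)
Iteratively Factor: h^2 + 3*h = (h + 3)*(h)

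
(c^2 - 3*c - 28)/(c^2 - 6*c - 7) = (c + 4)/(c + 1)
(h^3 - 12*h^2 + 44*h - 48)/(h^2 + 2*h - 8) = (h^2 - 10*h + 24)/(h + 4)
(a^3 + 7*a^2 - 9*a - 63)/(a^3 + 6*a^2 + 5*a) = (a^3 + 7*a^2 - 9*a - 63)/(a*(a^2 + 6*a + 5))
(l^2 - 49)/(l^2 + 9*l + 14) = (l - 7)/(l + 2)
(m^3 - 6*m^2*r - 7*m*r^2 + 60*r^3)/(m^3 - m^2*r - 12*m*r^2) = (m - 5*r)/m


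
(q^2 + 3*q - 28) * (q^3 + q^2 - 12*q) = q^5 + 4*q^4 - 37*q^3 - 64*q^2 + 336*q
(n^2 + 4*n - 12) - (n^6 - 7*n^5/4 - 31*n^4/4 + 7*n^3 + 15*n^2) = -n^6 + 7*n^5/4 + 31*n^4/4 - 7*n^3 - 14*n^2 + 4*n - 12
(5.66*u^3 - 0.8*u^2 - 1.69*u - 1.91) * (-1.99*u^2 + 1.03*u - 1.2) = -11.2634*u^5 + 7.4218*u^4 - 4.2529*u^3 + 3.0202*u^2 + 0.0607*u + 2.292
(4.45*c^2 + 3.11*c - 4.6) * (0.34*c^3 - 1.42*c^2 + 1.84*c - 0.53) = 1.513*c^5 - 5.2616*c^4 + 2.2078*c^3 + 9.8959*c^2 - 10.1123*c + 2.438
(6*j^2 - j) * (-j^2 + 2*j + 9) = -6*j^4 + 13*j^3 + 52*j^2 - 9*j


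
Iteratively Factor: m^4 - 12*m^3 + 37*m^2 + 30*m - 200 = (m - 4)*(m^3 - 8*m^2 + 5*m + 50) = (m - 5)*(m - 4)*(m^2 - 3*m - 10) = (m - 5)^2*(m - 4)*(m + 2)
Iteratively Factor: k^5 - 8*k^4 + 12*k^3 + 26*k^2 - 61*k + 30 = (k - 1)*(k^4 - 7*k^3 + 5*k^2 + 31*k - 30) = (k - 1)^2*(k^3 - 6*k^2 - k + 30) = (k - 5)*(k - 1)^2*(k^2 - k - 6) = (k - 5)*(k - 1)^2*(k + 2)*(k - 3)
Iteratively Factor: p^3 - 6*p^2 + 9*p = (p - 3)*(p^2 - 3*p) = p*(p - 3)*(p - 3)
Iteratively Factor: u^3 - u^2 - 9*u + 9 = (u - 1)*(u^2 - 9) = (u - 3)*(u - 1)*(u + 3)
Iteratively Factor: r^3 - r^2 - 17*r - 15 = (r + 1)*(r^2 - 2*r - 15) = (r + 1)*(r + 3)*(r - 5)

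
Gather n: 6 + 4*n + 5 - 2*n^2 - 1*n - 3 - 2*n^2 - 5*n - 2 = -4*n^2 - 2*n + 6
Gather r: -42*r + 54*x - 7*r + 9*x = -49*r + 63*x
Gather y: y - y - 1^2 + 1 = 0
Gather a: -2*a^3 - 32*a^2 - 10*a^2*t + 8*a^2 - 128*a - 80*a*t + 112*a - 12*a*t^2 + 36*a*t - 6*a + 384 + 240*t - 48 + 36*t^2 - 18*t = -2*a^3 + a^2*(-10*t - 24) + a*(-12*t^2 - 44*t - 22) + 36*t^2 + 222*t + 336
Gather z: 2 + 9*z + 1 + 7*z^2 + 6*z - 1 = 7*z^2 + 15*z + 2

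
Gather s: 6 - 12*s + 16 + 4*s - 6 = 16 - 8*s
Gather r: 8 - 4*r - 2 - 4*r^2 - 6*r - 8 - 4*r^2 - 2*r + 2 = -8*r^2 - 12*r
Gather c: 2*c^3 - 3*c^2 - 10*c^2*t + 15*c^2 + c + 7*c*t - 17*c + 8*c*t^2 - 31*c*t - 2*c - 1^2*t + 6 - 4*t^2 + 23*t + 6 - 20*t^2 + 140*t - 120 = 2*c^3 + c^2*(12 - 10*t) + c*(8*t^2 - 24*t - 18) - 24*t^2 + 162*t - 108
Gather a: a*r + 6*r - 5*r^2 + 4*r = a*r - 5*r^2 + 10*r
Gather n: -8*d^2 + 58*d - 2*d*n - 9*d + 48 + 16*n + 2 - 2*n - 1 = -8*d^2 + 49*d + n*(14 - 2*d) + 49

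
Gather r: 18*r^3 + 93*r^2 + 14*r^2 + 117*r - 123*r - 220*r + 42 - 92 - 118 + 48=18*r^3 + 107*r^2 - 226*r - 120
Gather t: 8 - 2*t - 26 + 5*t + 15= 3*t - 3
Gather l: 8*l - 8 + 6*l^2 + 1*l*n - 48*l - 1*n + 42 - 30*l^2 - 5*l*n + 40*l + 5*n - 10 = -24*l^2 - 4*l*n + 4*n + 24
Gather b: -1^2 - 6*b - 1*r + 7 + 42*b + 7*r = 36*b + 6*r + 6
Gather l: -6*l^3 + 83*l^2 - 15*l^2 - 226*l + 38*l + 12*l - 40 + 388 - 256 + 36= -6*l^3 + 68*l^2 - 176*l + 128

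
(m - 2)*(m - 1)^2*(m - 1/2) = m^4 - 9*m^3/2 + 7*m^2 - 9*m/2 + 1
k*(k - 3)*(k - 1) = k^3 - 4*k^2 + 3*k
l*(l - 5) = l^2 - 5*l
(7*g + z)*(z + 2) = 7*g*z + 14*g + z^2 + 2*z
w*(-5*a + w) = -5*a*w + w^2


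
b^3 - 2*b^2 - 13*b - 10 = (b - 5)*(b + 1)*(b + 2)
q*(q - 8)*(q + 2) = q^3 - 6*q^2 - 16*q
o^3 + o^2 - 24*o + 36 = (o - 3)*(o - 2)*(o + 6)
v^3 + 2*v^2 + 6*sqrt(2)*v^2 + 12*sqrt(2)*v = v*(v + 2)*(v + 6*sqrt(2))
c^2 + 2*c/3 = c*(c + 2/3)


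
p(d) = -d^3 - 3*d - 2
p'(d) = -3*d^2 - 3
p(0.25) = -2.77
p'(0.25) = -3.19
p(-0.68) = 0.35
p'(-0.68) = -4.39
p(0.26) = -2.80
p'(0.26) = -3.20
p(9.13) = -790.44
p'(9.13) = -253.07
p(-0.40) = -0.74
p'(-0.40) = -3.48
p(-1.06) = 2.37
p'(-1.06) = -6.37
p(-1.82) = 9.49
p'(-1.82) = -12.94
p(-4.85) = 126.63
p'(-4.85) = -73.57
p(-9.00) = 754.00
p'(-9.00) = -246.00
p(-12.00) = 1762.00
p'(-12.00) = -435.00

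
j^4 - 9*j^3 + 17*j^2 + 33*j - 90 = (j - 5)*(j - 3)^2*(j + 2)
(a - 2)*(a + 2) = a^2 - 4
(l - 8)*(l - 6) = l^2 - 14*l + 48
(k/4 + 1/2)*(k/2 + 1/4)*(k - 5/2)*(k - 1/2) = k^4/8 - k^3/16 - 21*k^2/32 + k/64 + 5/32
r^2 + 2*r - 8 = (r - 2)*(r + 4)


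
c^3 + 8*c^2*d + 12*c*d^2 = c*(c + 2*d)*(c + 6*d)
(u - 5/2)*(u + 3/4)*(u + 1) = u^3 - 3*u^2/4 - 29*u/8 - 15/8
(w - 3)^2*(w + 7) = w^3 + w^2 - 33*w + 63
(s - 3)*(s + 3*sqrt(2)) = s^2 - 3*s + 3*sqrt(2)*s - 9*sqrt(2)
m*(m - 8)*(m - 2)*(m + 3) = m^4 - 7*m^3 - 14*m^2 + 48*m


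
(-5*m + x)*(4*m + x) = -20*m^2 - m*x + x^2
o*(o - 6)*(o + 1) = o^3 - 5*o^2 - 6*o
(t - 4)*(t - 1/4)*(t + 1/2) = t^3 - 15*t^2/4 - 9*t/8 + 1/2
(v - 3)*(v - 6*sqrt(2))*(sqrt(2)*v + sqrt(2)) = sqrt(2)*v^3 - 12*v^2 - 2*sqrt(2)*v^2 - 3*sqrt(2)*v + 24*v + 36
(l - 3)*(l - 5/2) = l^2 - 11*l/2 + 15/2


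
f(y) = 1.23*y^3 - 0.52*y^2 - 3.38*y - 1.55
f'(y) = 3.69*y^2 - 1.04*y - 3.38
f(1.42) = -3.88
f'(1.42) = 2.58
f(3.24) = 23.88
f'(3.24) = 31.99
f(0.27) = -2.48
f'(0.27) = -3.39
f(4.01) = 55.85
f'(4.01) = 51.79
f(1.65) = -3.02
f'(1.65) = 4.95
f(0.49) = -3.19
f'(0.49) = -3.00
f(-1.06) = -0.02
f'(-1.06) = 1.87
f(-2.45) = -14.48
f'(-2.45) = 21.32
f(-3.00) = -29.30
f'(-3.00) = 32.95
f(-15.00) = -4219.10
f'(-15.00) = 842.47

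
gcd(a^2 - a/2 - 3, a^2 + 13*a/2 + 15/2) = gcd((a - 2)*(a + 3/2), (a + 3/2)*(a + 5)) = a + 3/2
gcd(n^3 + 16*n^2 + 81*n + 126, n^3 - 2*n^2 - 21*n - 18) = n + 3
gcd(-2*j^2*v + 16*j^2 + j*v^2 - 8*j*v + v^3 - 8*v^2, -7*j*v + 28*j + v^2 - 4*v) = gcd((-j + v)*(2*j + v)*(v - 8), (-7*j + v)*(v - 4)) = 1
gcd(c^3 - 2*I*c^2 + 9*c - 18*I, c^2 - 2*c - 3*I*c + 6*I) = c - 3*I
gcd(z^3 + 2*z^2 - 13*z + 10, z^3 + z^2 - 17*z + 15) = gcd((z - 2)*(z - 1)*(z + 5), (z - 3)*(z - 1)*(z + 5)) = z^2 + 4*z - 5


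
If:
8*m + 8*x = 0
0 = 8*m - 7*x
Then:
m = 0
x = 0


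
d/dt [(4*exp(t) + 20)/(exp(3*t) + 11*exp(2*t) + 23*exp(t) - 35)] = 8*(-exp(t) - 3)*exp(t)/(exp(4*t) + 12*exp(3*t) + 22*exp(2*t) - 84*exp(t) + 49)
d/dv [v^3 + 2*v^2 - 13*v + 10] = 3*v^2 + 4*v - 13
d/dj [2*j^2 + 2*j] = 4*j + 2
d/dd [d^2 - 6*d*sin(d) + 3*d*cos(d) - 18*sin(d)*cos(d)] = -3*d*sin(d) - 6*d*cos(d) + 2*d - 6*sin(d) + 3*cos(d) - 18*cos(2*d)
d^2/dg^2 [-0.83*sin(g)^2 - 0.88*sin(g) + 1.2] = 0.88*sin(g) - 1.66*cos(2*g)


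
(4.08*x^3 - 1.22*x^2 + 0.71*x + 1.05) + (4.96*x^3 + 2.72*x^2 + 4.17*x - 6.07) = 9.04*x^3 + 1.5*x^2 + 4.88*x - 5.02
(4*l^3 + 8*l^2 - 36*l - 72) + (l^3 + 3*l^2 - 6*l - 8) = 5*l^3 + 11*l^2 - 42*l - 80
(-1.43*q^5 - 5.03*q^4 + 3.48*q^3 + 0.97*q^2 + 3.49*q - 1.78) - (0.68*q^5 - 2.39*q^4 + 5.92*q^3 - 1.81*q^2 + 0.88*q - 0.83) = -2.11*q^5 - 2.64*q^4 - 2.44*q^3 + 2.78*q^2 + 2.61*q - 0.95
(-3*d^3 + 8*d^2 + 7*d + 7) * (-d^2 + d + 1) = 3*d^5 - 11*d^4 - 2*d^3 + 8*d^2 + 14*d + 7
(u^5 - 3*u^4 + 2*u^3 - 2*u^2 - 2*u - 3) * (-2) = -2*u^5 + 6*u^4 - 4*u^3 + 4*u^2 + 4*u + 6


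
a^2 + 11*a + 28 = (a + 4)*(a + 7)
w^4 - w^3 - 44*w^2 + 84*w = w*(w - 6)*(w - 2)*(w + 7)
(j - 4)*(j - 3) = j^2 - 7*j + 12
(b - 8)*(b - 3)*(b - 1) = b^3 - 12*b^2 + 35*b - 24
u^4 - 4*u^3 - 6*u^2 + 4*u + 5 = (u - 5)*(u - 1)*(u + 1)^2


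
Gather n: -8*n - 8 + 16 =8 - 8*n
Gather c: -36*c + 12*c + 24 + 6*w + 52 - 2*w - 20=-24*c + 4*w + 56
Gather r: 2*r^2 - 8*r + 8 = 2*r^2 - 8*r + 8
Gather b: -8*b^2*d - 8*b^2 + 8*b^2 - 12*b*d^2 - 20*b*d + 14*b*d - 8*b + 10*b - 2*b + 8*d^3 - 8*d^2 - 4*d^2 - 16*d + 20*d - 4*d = -8*b^2*d + b*(-12*d^2 - 6*d) + 8*d^3 - 12*d^2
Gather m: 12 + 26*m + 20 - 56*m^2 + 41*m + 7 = -56*m^2 + 67*m + 39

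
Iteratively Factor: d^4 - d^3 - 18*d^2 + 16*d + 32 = (d + 4)*(d^3 - 5*d^2 + 2*d + 8) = (d - 2)*(d + 4)*(d^2 - 3*d - 4) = (d - 2)*(d + 1)*(d + 4)*(d - 4)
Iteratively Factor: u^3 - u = (u - 1)*(u^2 + u) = (u - 1)*(u + 1)*(u)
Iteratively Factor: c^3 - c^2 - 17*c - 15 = (c + 1)*(c^2 - 2*c - 15) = (c + 1)*(c + 3)*(c - 5)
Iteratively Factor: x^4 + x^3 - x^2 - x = (x)*(x^3 + x^2 - x - 1) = x*(x + 1)*(x^2 - 1) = x*(x + 1)^2*(x - 1)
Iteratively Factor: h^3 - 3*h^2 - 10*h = (h - 5)*(h^2 + 2*h) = h*(h - 5)*(h + 2)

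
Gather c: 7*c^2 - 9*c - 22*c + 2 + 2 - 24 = 7*c^2 - 31*c - 20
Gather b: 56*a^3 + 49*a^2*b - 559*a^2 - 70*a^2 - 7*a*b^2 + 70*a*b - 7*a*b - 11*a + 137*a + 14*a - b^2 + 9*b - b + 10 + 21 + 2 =56*a^3 - 629*a^2 + 140*a + b^2*(-7*a - 1) + b*(49*a^2 + 63*a + 8) + 33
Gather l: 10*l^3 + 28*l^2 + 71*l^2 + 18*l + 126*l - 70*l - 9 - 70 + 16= 10*l^3 + 99*l^2 + 74*l - 63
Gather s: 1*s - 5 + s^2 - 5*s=s^2 - 4*s - 5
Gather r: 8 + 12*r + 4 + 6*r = 18*r + 12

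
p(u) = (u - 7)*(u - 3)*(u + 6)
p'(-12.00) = 489.00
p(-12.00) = -1710.00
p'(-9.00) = 276.00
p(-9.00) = -576.00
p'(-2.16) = -7.72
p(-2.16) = 181.50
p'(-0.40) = -35.32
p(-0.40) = 140.90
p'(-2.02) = -10.60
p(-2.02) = 180.22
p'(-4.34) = 52.23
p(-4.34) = 138.17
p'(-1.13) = -26.13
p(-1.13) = 163.52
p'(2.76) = -38.23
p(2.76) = 8.91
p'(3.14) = -34.54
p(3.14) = -4.94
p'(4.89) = -6.38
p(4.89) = -43.43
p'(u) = (u - 7)*(u - 3) + (u - 7)*(u + 6) + (u - 3)*(u + 6)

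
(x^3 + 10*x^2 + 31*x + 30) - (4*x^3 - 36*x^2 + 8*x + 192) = -3*x^3 + 46*x^2 + 23*x - 162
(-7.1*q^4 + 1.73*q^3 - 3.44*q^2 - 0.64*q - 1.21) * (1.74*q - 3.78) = -12.354*q^5 + 29.8482*q^4 - 12.525*q^3 + 11.8896*q^2 + 0.3138*q + 4.5738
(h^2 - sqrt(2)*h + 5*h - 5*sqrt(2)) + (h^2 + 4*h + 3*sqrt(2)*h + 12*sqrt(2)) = 2*h^2 + 2*sqrt(2)*h + 9*h + 7*sqrt(2)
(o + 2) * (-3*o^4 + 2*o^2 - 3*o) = -3*o^5 - 6*o^4 + 2*o^3 + o^2 - 6*o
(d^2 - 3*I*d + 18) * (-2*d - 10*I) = -2*d^3 - 4*I*d^2 - 66*d - 180*I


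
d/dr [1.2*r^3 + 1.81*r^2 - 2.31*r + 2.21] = 3.6*r^2 + 3.62*r - 2.31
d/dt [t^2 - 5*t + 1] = 2*t - 5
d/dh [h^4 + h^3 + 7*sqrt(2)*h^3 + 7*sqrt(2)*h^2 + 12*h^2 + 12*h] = 4*h^3 + 3*h^2 + 21*sqrt(2)*h^2 + 14*sqrt(2)*h + 24*h + 12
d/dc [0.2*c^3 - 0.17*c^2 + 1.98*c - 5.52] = 0.6*c^2 - 0.34*c + 1.98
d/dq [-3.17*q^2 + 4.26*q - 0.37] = 4.26 - 6.34*q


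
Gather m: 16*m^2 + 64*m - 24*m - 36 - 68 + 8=16*m^2 + 40*m - 96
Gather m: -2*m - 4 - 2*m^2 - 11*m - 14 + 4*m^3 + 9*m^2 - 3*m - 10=4*m^3 + 7*m^2 - 16*m - 28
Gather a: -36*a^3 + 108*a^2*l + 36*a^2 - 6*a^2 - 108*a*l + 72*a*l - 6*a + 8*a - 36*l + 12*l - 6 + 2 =-36*a^3 + a^2*(108*l + 30) + a*(2 - 36*l) - 24*l - 4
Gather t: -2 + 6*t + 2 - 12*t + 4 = 4 - 6*t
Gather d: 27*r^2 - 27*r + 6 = 27*r^2 - 27*r + 6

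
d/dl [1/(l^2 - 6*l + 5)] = 2*(3 - l)/(l^2 - 6*l + 5)^2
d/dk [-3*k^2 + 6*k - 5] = 6 - 6*k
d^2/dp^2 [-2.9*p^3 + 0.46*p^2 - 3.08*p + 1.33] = 0.92 - 17.4*p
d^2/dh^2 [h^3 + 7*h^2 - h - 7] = 6*h + 14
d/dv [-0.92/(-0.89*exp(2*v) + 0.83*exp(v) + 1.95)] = (0.7636 - 1.6376*exp(v))*exp(v)/(-0.89*exp(2*v) + 0.83*exp(v) + 1.95)^2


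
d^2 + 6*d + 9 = (d + 3)^2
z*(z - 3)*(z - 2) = z^3 - 5*z^2 + 6*z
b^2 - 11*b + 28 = (b - 7)*(b - 4)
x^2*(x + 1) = x^3 + x^2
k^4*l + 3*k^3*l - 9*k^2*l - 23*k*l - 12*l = (k - 3)*(k + 1)*(k + 4)*(k*l + l)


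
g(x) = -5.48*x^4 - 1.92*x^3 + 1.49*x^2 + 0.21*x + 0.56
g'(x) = -21.92*x^3 - 5.76*x^2 + 2.98*x + 0.21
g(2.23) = -148.37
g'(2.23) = -264.87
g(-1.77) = -38.28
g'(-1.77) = 98.44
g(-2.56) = -193.36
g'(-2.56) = 322.59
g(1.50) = -30.00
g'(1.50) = -82.26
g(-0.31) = 0.64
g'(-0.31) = -0.61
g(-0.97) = -1.34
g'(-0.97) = 11.91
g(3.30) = -701.40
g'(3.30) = -840.42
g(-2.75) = -262.23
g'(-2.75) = 404.32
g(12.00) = -116733.40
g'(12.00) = -38671.23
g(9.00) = -37230.82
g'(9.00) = -16419.21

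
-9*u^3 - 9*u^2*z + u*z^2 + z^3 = (-3*u + z)*(u + z)*(3*u + z)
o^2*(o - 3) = o^3 - 3*o^2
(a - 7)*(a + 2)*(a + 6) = a^3 + a^2 - 44*a - 84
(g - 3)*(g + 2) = g^2 - g - 6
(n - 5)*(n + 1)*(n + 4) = n^3 - 21*n - 20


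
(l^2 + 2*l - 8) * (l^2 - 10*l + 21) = l^4 - 8*l^3 - 7*l^2 + 122*l - 168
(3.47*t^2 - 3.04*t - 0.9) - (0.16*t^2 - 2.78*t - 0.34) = 3.31*t^2 - 0.26*t - 0.56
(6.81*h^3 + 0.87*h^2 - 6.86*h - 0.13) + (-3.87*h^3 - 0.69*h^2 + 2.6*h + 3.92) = 2.94*h^3 + 0.18*h^2 - 4.26*h + 3.79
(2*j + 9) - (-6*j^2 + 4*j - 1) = 6*j^2 - 2*j + 10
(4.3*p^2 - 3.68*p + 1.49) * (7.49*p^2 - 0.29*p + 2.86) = 32.207*p^4 - 28.8102*p^3 + 24.5253*p^2 - 10.9569*p + 4.2614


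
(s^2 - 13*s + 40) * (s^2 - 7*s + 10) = s^4 - 20*s^3 + 141*s^2 - 410*s + 400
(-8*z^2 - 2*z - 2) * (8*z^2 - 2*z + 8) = -64*z^4 - 76*z^2 - 12*z - 16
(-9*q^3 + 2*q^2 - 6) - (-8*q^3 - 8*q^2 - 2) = -q^3 + 10*q^2 - 4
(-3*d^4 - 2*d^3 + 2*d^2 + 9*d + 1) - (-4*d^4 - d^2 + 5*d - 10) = d^4 - 2*d^3 + 3*d^2 + 4*d + 11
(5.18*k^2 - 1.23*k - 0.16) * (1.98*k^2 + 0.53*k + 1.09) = 10.2564*k^4 + 0.31*k^3 + 4.6775*k^2 - 1.4255*k - 0.1744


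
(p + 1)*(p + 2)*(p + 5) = p^3 + 8*p^2 + 17*p + 10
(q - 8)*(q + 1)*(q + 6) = q^3 - q^2 - 50*q - 48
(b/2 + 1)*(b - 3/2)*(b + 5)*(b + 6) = b^4/2 + 23*b^3/4 + 65*b^2/4 - 9*b - 45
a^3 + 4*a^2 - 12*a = a*(a - 2)*(a + 6)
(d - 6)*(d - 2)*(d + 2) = d^3 - 6*d^2 - 4*d + 24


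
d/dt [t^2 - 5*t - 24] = 2*t - 5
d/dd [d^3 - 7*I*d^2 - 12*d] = 3*d^2 - 14*I*d - 12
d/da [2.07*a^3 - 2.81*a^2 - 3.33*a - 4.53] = 6.21*a^2 - 5.62*a - 3.33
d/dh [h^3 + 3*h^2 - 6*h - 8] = 3*h^2 + 6*h - 6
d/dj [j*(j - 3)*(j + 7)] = 3*j^2 + 8*j - 21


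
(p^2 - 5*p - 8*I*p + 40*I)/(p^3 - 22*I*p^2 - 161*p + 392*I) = (p - 5)/(p^2 - 14*I*p - 49)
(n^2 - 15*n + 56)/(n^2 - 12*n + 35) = (n - 8)/(n - 5)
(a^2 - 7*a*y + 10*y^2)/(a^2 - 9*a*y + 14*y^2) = (-a + 5*y)/(-a + 7*y)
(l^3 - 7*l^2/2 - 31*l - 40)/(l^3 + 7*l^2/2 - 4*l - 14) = (2*l^2 - 11*l - 40)/(2*l^2 + 3*l - 14)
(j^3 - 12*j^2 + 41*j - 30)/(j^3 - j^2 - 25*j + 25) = (j - 6)/(j + 5)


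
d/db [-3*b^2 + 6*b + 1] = 6 - 6*b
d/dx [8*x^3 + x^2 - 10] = 2*x*(12*x + 1)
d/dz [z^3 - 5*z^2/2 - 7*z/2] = 3*z^2 - 5*z - 7/2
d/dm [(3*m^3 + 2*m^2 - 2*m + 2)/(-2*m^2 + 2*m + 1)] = 3*(-2*m^4 + 4*m^3 + 3*m^2 + 4*m - 2)/(4*m^4 - 8*m^3 + 4*m + 1)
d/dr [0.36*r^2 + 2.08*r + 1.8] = 0.72*r + 2.08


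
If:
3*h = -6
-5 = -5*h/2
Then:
No Solution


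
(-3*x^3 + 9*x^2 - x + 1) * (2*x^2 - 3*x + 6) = -6*x^5 + 27*x^4 - 47*x^3 + 59*x^2 - 9*x + 6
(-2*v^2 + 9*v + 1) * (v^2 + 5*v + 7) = -2*v^4 - v^3 + 32*v^2 + 68*v + 7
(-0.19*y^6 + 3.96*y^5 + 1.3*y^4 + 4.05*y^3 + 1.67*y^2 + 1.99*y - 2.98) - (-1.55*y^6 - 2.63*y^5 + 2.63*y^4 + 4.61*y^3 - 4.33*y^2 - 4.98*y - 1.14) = 1.36*y^6 + 6.59*y^5 - 1.33*y^4 - 0.56*y^3 + 6.0*y^2 + 6.97*y - 1.84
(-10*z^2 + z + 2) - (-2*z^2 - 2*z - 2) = -8*z^2 + 3*z + 4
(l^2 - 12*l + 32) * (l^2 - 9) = l^4 - 12*l^3 + 23*l^2 + 108*l - 288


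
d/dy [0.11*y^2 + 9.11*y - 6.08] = 0.22*y + 9.11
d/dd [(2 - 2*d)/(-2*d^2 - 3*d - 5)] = 4*(-d^2 + 2*d + 4)/(4*d^4 + 12*d^3 + 29*d^2 + 30*d + 25)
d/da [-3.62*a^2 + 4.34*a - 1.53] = 4.34 - 7.24*a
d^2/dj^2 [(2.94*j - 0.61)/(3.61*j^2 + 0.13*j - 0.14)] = ((3.6398 - 63.6804*j)*(3.61*j^2 + 0.13*j - 0.14) + (2.94*j - 0.61)*(7.22*j + 0.13)*(14.44*j + 0.26))/(3.61*j^2 + 0.13*j - 0.14)^3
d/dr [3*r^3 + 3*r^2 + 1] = 3*r*(3*r + 2)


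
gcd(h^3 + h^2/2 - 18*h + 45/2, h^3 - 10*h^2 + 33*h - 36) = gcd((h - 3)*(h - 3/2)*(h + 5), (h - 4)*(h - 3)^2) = h - 3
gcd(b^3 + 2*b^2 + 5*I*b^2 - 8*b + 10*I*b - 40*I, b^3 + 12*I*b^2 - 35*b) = b + 5*I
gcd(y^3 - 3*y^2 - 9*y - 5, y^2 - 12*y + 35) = y - 5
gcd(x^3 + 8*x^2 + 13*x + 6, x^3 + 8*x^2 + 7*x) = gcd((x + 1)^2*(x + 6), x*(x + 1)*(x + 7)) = x + 1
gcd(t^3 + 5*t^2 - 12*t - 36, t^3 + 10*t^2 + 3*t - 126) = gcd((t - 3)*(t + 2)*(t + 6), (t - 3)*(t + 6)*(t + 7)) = t^2 + 3*t - 18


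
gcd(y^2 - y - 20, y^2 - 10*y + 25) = y - 5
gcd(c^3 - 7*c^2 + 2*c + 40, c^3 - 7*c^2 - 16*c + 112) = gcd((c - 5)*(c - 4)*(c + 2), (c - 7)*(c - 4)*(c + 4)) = c - 4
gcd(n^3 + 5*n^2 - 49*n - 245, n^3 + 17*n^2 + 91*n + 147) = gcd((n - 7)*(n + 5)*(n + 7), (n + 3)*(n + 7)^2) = n + 7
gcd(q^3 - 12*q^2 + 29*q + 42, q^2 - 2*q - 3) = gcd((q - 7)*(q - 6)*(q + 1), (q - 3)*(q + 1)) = q + 1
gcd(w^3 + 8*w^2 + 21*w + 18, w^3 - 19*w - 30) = w^2 + 5*w + 6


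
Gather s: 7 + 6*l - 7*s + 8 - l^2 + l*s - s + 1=-l^2 + 6*l + s*(l - 8) + 16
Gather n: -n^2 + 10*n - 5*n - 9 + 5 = -n^2 + 5*n - 4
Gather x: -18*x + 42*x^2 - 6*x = 42*x^2 - 24*x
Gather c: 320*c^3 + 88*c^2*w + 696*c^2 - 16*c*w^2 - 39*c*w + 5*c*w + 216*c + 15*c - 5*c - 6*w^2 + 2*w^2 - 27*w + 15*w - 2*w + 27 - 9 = 320*c^3 + c^2*(88*w + 696) + c*(-16*w^2 - 34*w + 226) - 4*w^2 - 14*w + 18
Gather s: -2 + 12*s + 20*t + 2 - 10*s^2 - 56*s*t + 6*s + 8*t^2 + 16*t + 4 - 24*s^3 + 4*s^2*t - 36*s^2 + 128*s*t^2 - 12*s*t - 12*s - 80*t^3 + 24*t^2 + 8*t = -24*s^3 + s^2*(4*t - 46) + s*(128*t^2 - 68*t + 6) - 80*t^3 + 32*t^2 + 44*t + 4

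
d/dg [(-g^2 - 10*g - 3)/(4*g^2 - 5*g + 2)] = 5*(9*g^2 + 4*g - 7)/(16*g^4 - 40*g^3 + 41*g^2 - 20*g + 4)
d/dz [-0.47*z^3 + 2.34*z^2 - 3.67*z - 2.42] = -1.41*z^2 + 4.68*z - 3.67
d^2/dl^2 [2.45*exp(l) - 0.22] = 2.45*exp(l)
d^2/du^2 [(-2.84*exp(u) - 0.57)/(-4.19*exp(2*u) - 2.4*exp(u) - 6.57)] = (49.859324*exp(4*u) + 11.468868*exp(3*u) - 451.886472*exp(2*u) - 104.262444*exp(u) + 113.600556)*exp(u)/(73.560059*exp(6*u) + 126.40392*exp(5*u) + 418.433931*exp(4*u) + 410.23152*exp(3*u) + 656.112393*exp(2*u) + 310.78728*exp(u) + 283.593393)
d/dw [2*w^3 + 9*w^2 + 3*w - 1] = 6*w^2 + 18*w + 3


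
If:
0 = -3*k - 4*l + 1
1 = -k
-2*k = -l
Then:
No Solution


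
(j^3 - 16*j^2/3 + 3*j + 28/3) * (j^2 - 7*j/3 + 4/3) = j^5 - 23*j^4/3 + 151*j^3/9 - 43*j^2/9 - 160*j/9 + 112/9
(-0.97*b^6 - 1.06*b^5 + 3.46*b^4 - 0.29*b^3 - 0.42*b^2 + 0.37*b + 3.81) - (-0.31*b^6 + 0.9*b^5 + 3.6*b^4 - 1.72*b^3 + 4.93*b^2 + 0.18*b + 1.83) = -0.66*b^6 - 1.96*b^5 - 0.14*b^4 + 1.43*b^3 - 5.35*b^2 + 0.19*b + 1.98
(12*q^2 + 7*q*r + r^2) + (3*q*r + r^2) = 12*q^2 + 10*q*r + 2*r^2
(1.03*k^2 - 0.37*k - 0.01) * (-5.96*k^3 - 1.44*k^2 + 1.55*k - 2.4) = -6.1388*k^5 + 0.722*k^4 + 2.1889*k^3 - 3.0311*k^2 + 0.8725*k + 0.024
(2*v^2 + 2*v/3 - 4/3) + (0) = 2*v^2 + 2*v/3 - 4/3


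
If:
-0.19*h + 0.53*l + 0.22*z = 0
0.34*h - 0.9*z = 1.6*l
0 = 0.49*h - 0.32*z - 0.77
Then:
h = 0.95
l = 0.73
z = -0.95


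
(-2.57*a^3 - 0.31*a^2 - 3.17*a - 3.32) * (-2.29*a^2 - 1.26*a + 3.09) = 5.8853*a^5 + 3.9481*a^4 - 0.291399999999999*a^3 + 10.6391*a^2 - 5.6121*a - 10.2588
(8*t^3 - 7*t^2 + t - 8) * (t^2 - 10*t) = 8*t^5 - 87*t^4 + 71*t^3 - 18*t^2 + 80*t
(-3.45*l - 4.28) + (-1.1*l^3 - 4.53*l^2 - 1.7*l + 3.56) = -1.1*l^3 - 4.53*l^2 - 5.15*l - 0.72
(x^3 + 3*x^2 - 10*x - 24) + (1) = x^3 + 3*x^2 - 10*x - 23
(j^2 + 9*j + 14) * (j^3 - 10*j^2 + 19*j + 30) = j^5 - j^4 - 57*j^3 + 61*j^2 + 536*j + 420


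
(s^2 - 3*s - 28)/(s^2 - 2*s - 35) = (s + 4)/(s + 5)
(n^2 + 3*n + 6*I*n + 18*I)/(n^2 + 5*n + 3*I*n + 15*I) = (n^2 + n*(3 + 6*I) + 18*I)/(n^2 + n*(5 + 3*I) + 15*I)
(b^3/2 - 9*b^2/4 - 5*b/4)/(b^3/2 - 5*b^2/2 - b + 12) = b*(2*b^2 - 9*b - 5)/(2*(b^3 - 5*b^2 - 2*b + 24))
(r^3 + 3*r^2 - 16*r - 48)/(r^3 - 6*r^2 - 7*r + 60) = (r + 4)/(r - 5)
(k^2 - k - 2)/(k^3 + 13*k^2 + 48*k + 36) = (k - 2)/(k^2 + 12*k + 36)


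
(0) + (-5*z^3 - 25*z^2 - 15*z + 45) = -5*z^3 - 25*z^2 - 15*z + 45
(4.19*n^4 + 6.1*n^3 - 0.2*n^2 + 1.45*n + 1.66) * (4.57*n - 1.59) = 19.1483*n^5 + 21.2149*n^4 - 10.613*n^3 + 6.9445*n^2 + 5.2807*n - 2.6394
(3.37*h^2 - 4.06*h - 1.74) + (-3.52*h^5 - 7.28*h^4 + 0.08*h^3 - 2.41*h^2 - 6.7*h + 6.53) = -3.52*h^5 - 7.28*h^4 + 0.08*h^3 + 0.96*h^2 - 10.76*h + 4.79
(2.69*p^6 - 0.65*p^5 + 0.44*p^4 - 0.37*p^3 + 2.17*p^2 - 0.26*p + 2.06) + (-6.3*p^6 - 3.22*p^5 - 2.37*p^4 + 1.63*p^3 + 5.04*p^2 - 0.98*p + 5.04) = -3.61*p^6 - 3.87*p^5 - 1.93*p^4 + 1.26*p^3 + 7.21*p^2 - 1.24*p + 7.1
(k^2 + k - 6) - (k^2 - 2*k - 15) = 3*k + 9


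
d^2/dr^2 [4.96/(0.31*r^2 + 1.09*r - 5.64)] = (-0.953312*r^2 - 3.351968*r + 4.96*(0.62*r + 1.09)*(1.24*r + 2.18) + 17.344128)/(0.31*r^2 + 1.09*r - 5.64)^3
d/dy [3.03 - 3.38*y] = -3.38000000000000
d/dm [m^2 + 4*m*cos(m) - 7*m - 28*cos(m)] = -4*m*sin(m) + 2*m + 28*sin(m) + 4*cos(m) - 7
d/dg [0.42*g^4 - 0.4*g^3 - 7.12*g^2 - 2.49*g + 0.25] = 1.68*g^3 - 1.2*g^2 - 14.24*g - 2.49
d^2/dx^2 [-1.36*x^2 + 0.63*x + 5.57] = -2.72000000000000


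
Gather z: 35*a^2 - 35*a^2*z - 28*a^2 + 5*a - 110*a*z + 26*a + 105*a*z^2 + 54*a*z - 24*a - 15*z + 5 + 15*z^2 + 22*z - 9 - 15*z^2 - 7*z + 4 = 7*a^2 + 105*a*z^2 + 7*a + z*(-35*a^2 - 56*a)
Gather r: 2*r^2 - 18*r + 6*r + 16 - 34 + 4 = 2*r^2 - 12*r - 14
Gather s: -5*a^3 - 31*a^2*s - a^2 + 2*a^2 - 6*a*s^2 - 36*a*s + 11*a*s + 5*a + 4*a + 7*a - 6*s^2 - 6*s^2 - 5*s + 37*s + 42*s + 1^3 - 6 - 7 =-5*a^3 + a^2 + 16*a + s^2*(-6*a - 12) + s*(-31*a^2 - 25*a + 74) - 12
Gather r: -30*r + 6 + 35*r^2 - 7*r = 35*r^2 - 37*r + 6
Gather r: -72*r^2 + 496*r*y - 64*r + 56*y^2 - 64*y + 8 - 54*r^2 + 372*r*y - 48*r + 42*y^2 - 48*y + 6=-126*r^2 + r*(868*y - 112) + 98*y^2 - 112*y + 14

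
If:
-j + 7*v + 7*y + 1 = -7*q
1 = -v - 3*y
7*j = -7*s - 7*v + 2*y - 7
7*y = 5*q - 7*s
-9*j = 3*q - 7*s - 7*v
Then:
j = -365/629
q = 475/629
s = 2417/4403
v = -611/629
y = -6/629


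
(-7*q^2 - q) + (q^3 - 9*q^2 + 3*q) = q^3 - 16*q^2 + 2*q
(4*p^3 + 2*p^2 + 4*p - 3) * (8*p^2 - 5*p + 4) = 32*p^5 - 4*p^4 + 38*p^3 - 36*p^2 + 31*p - 12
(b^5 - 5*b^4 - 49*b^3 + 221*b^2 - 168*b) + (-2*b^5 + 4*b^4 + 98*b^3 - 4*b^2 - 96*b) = -b^5 - b^4 + 49*b^3 + 217*b^2 - 264*b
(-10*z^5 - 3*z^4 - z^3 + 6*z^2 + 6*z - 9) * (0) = 0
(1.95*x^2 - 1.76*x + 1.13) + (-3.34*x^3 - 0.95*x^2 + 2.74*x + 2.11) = -3.34*x^3 + 1.0*x^2 + 0.98*x + 3.24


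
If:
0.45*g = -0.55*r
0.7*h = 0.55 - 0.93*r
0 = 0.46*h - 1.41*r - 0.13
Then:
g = -0.14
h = 0.63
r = 0.11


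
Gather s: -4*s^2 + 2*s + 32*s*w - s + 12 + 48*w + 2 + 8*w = -4*s^2 + s*(32*w + 1) + 56*w + 14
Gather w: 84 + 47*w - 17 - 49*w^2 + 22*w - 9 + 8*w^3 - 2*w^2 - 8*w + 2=8*w^3 - 51*w^2 + 61*w + 60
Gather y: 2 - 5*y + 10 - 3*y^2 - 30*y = -3*y^2 - 35*y + 12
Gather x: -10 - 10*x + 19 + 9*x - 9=-x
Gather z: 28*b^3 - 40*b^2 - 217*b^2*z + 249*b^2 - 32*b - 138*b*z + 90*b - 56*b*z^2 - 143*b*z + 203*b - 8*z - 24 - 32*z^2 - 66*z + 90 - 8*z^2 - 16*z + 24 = 28*b^3 + 209*b^2 + 261*b + z^2*(-56*b - 40) + z*(-217*b^2 - 281*b - 90) + 90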